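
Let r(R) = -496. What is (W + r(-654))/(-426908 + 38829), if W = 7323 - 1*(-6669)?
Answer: -13496/388079 ≈ -0.034776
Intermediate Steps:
W = 13992 (W = 7323 + 6669 = 13992)
(W + r(-654))/(-426908 + 38829) = (13992 - 496)/(-426908 + 38829) = 13496/(-388079) = 13496*(-1/388079) = -13496/388079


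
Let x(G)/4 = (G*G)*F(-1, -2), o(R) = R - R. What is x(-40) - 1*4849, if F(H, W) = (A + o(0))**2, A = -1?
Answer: 1551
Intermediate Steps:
o(R) = 0
F(H, W) = 1 (F(H, W) = (-1 + 0)**2 = (-1)**2 = 1)
x(G) = 4*G**2 (x(G) = 4*((G*G)*1) = 4*(G**2*1) = 4*G**2)
x(-40) - 1*4849 = 4*(-40)**2 - 1*4849 = 4*1600 - 4849 = 6400 - 4849 = 1551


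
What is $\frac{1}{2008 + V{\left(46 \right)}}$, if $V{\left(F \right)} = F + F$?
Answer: $\frac{1}{2100} \approx 0.00047619$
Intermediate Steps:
$V{\left(F \right)} = 2 F$
$\frac{1}{2008 + V{\left(46 \right)}} = \frac{1}{2008 + 2 \cdot 46} = \frac{1}{2008 + 92} = \frac{1}{2100}$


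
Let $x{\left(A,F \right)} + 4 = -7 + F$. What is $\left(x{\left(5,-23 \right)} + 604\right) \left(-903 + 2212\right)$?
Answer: $746130$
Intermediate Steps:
$x{\left(A,F \right)} = -11 + F$ ($x{\left(A,F \right)} = -4 + \left(-7 + F\right) = -11 + F$)
$\left(x{\left(5,-23 \right)} + 604\right) \left(-903 + 2212\right) = \left(\left(-11 - 23\right) + 604\right) \left(-903 + 2212\right) = \left(-34 + 604\right) 1309 = 570 \cdot 1309 = 746130$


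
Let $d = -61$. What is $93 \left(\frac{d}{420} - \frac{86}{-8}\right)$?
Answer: $\frac{69037}{70} \approx 986.24$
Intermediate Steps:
$93 \left(\frac{d}{420} - \frac{86}{-8}\right) = 93 \left(- \frac{61}{420} - \frac{86}{-8}\right) = 93 \left(\left(-61\right) \frac{1}{420} - - \frac{43}{4}\right) = 93 \left(- \frac{61}{420} + \frac{43}{4}\right) = 93 \cdot \frac{2227}{210} = \frac{69037}{70}$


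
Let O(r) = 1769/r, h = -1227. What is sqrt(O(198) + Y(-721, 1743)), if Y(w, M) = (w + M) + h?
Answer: I*sqrt(854062)/66 ≈ 14.002*I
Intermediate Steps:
Y(w, M) = -1227 + M + w (Y(w, M) = (w + M) - 1227 = (M + w) - 1227 = -1227 + M + w)
sqrt(O(198) + Y(-721, 1743)) = sqrt(1769/198 + (-1227 + 1743 - 721)) = sqrt(1769*(1/198) - 205) = sqrt(1769/198 - 205) = sqrt(-38821/198) = I*sqrt(854062)/66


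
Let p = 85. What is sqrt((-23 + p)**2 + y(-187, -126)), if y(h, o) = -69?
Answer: 5*sqrt(151) ≈ 61.441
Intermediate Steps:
sqrt((-23 + p)**2 + y(-187, -126)) = sqrt((-23 + 85)**2 - 69) = sqrt(62**2 - 69) = sqrt(3844 - 69) = sqrt(3775) = 5*sqrt(151)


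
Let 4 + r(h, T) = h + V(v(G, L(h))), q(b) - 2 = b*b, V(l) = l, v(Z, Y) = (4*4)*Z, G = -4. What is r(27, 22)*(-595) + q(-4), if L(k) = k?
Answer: 24413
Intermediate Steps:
v(Z, Y) = 16*Z
q(b) = 2 + b² (q(b) = 2 + b*b = 2 + b²)
r(h, T) = -68 + h (r(h, T) = -4 + (h + 16*(-4)) = -4 + (h - 64) = -4 + (-64 + h) = -68 + h)
r(27, 22)*(-595) + q(-4) = (-68 + 27)*(-595) + (2 + (-4)²) = -41*(-595) + (2 + 16) = 24395 + 18 = 24413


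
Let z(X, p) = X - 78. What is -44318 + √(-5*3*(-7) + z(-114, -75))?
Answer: -44318 + I*√87 ≈ -44318.0 + 9.3274*I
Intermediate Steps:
z(X, p) = -78 + X
-44318 + √(-5*3*(-7) + z(-114, -75)) = -44318 + √(-5*3*(-7) + (-78 - 114)) = -44318 + √(-15*(-7) - 192) = -44318 + √(105 - 192) = -44318 + √(-87) = -44318 + I*√87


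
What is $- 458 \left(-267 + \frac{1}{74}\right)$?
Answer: $\frac{4524353}{37} \approx 1.2228 \cdot 10^{5}$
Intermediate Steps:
$- 458 \left(-267 + \frac{1}{74}\right) = \left(-458\right) \left(- \frac{19757}{74}\right) = \frac{4524353}{37}$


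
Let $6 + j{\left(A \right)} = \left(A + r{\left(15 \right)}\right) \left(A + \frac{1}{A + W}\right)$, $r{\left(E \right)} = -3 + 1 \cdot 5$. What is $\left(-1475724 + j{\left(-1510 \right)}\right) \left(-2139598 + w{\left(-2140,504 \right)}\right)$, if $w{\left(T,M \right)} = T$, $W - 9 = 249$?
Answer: $- \frac{537196994027126}{313} \approx -1.7163 \cdot 10^{12}$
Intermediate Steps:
$W = 258$ ($W = 9 + 249 = 258$)
$r{\left(E \right)} = 2$ ($r{\left(E \right)} = -3 + 5 = 2$)
$j{\left(A \right)} = -6 + \left(2 + A\right) \left(A + \frac{1}{258 + A}\right)$ ($j{\left(A \right)} = -6 + \left(A + 2\right) \left(A + \frac{1}{A + 258}\right) = -6 + \left(2 + A\right) \left(A + \frac{1}{258 + A}\right)$)
$\left(-1475724 + j{\left(-1510 \right)}\right) \left(-2139598 + w{\left(-2140,504 \right)}\right) = \left(-1475724 + \frac{-1546 + \left(-1510\right)^{3} + 260 \left(-1510\right)^{2} + 511 \left(-1510\right)}{258 - 1510}\right) \left(-2139598 - 2140\right) = \left(-1475724 + \frac{-1546 - 3442951000 + 260 \cdot 2280100 - 771610}{-1252}\right) \left(-2141738\right) = \left(-1475724 - \frac{-1546 - 3442951000 + 592826000 - 771610}{1252}\right) \left(-2141738\right) = \left(-1475724 - - \frac{712724539}{313}\right) \left(-2141738\right) = \left(-1475724 + \frac{712724539}{313}\right) \left(-2141738\right) = \frac{250822927}{313} \left(-2141738\right) = - \frac{537196994027126}{313}$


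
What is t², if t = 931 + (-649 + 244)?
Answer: 276676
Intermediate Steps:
t = 526 (t = 931 - 405 = 526)
t² = 526² = 276676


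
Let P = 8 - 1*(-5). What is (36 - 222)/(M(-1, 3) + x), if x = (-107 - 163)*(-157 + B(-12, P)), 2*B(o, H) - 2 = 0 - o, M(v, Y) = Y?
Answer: -62/13501 ≈ -0.0045923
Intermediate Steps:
P = 13 (P = 8 + 5 = 13)
B(o, H) = 1 - o/2 (B(o, H) = 1 + (0 - o)/2 = 1 + (-o)/2 = 1 - o/2)
x = 40500 (x = (-107 - 163)*(-157 + (1 - ½*(-12))) = -270*(-157 + (1 + 6)) = -270*(-157 + 7) = -270*(-150) = 40500)
(36 - 222)/(M(-1, 3) + x) = (36 - 222)/(3 + 40500) = -186/40503 = -186*1/40503 = -62/13501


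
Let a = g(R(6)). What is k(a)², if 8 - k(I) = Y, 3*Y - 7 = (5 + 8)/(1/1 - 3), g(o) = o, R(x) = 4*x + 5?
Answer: 2209/36 ≈ 61.361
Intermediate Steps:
R(x) = 5 + 4*x
Y = ⅙ (Y = 7/3 + ((5 + 8)/(1/1 - 3))/3 = 7/3 + (13/(1 - 3))/3 = 7/3 + (13/(-2))/3 = 7/3 + (13*(-½))/3 = 7/3 + (⅓)*(-13/2) = 7/3 - 13/6 = ⅙ ≈ 0.16667)
a = 29 (a = 5 + 4*6 = 5 + 24 = 29)
k(I) = 47/6 (k(I) = 8 - 1*⅙ = 8 - ⅙ = 47/6)
k(a)² = (47/6)² = 2209/36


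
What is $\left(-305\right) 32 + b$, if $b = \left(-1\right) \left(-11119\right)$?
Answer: $1359$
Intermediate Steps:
$b = 11119$
$\left(-305\right) 32 + b = \left(-305\right) 32 + 11119 = -9760 + 11119 = 1359$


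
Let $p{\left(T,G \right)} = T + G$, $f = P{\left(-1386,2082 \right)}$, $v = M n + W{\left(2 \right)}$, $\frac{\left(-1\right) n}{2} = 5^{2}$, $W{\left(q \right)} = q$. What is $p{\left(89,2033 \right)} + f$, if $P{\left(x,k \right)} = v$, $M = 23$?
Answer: $974$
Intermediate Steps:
$n = -50$ ($n = - 2 \cdot 5^{2} = \left(-2\right) 25 = -50$)
$v = -1148$ ($v = 23 \left(-50\right) + 2 = -1150 + 2 = -1148$)
$P{\left(x,k \right)} = -1148$
$f = -1148$
$p{\left(T,G \right)} = G + T$
$p{\left(89,2033 \right)} + f = \left(2033 + 89\right) - 1148 = 2122 - 1148 = 974$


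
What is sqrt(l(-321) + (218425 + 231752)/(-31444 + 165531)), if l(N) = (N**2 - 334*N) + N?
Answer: sqrt(3774531677017845)/134087 ≈ 458.19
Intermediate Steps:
l(N) = N**2 - 333*N
sqrt(l(-321) + (218425 + 231752)/(-31444 + 165531)) = sqrt(-321*(-333 - 321) + (218425 + 231752)/(-31444 + 165531)) = sqrt(-321*(-654) + 450177/134087) = sqrt(209934 + 450177*(1/134087)) = sqrt(209934 + 450177/134087) = sqrt(28149870435/134087) = sqrt(3774531677017845)/134087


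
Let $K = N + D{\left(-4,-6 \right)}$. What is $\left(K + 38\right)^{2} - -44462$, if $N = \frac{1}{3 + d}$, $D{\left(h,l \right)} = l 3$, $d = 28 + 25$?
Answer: $\frac{140689473}{3136} \approx 44863.0$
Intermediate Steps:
$d = 53$
$D{\left(h,l \right)} = 3 l$
$N = \frac{1}{56}$ ($N = \frac{1}{3 + 53} = \frac{1}{56} \approx 0.017857$)
$K = - \frac{1007}{56}$ ($K = \frac{1}{56} + 3 \left(-6\right) = \frac{1}{56} - 18 = - \frac{1007}{56} \approx -17.982$)
$\left(K + 38\right)^{2} - -44462 = \left(- \frac{1007}{56} + 38\right)^{2} - -44462 = \left(\frac{1121}{56}\right)^{2} + 44462 = \frac{1256641}{3136} + 44462 = \frac{140689473}{3136}$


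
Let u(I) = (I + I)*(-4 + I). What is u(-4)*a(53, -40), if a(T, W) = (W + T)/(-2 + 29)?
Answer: 832/27 ≈ 30.815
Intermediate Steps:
a(T, W) = T/27 + W/27 (a(T, W) = (T + W)/27 = (T + W)*(1/27) = T/27 + W/27)
u(I) = 2*I*(-4 + I) (u(I) = (2*I)*(-4 + I) = 2*I*(-4 + I))
u(-4)*a(53, -40) = (2*(-4)*(-4 - 4))*((1/27)*53 + (1/27)*(-40)) = (2*(-4)*(-8))*(53/27 - 40/27) = 64*(13/27) = 832/27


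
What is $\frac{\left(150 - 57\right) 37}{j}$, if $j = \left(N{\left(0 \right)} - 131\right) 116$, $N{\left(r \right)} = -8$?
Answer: $- \frac{3441}{16124} \approx -0.21341$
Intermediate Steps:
$j = -16124$ ($j = \left(-8 - 131\right) 116 = \left(-139\right) 116 = -16124$)
$\frac{\left(150 - 57\right) 37}{j} = \frac{\left(150 - 57\right) 37}{-16124} = 93 \cdot 37 \left(- \frac{1}{16124}\right) = 3441 \left(- \frac{1}{16124}\right) = - \frac{3441}{16124}$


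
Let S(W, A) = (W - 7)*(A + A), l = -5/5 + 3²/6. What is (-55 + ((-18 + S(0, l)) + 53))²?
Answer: 729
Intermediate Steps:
l = ½ (l = -5*⅕ + 9*(⅙) = -1 + 3/2 = ½ ≈ 0.50000)
S(W, A) = 2*A*(-7 + W) (S(W, A) = (-7 + W)*(2*A) = 2*A*(-7 + W))
(-55 + ((-18 + S(0, l)) + 53))² = (-55 + ((-18 + 2*(½)*(-7 + 0)) + 53))² = (-55 + ((-18 + 2*(½)*(-7)) + 53))² = (-55 + ((-18 - 7) + 53))² = (-55 + (-25 + 53))² = (-55 + 28)² = (-27)² = 729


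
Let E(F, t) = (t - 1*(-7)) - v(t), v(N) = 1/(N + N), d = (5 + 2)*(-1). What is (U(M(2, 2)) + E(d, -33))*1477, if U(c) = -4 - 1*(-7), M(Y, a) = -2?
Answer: -2240609/66 ≈ -33949.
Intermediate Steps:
d = -7 (d = 7*(-1) = -7)
v(N) = 1/(2*N)
E(F, t) = 7 + t - 1/(2*t) (E(F, t) = (t - 1*(-7)) - 1/(2*t) = (t + 7) - 1/(2*t) = (7 + t) - 1/(2*t) = 7 + t - 1/(2*t))
U(c) = 3 (U(c) = -4 + 7 = 3)
(U(M(2, 2)) + E(d, -33))*1477 = (3 + (7 - 33 - ½/(-33)))*1477 = (3 + (7 - 33 - ½*(-1/33)))*1477 = (3 + (7 - 33 + 1/66))*1477 = (3 - 1715/66)*1477 = -1517/66*1477 = -2240609/66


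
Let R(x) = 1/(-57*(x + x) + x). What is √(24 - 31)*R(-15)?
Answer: I*√7/1695 ≈ 0.0015609*I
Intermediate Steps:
R(x) = -1/(113*x) (R(x) = 1/(-114*x + x) = 1/(-113*x) = -1/(113*x))
√(24 - 31)*R(-15) = √(24 - 31)*(-1/113/(-15)) = √(-7)*(-1/113*(-1/15)) = (I*√7)*(1/1695) = I*√7/1695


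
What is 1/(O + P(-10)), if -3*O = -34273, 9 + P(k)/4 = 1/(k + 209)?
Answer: 597/6798847 ≈ 8.7809e-5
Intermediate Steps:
P(k) = -36 + 4/(209 + k) (P(k) = -36 + 4/(k + 209) = -36 + 4/(209 + k))
O = 34273/3 (O = -1/3*(-34273) = 34273/3 ≈ 11424.)
1/(O + P(-10)) = 1/(34273/3 + 4*(-1880 - 9*(-10))/(209 - 10)) = 1/(34273/3 + 4*(-1880 + 90)/199) = 1/(34273/3 + 4*(1/199)*(-1790)) = 1/(34273/3 - 7160/199) = 1/(6798847/597) = 597/6798847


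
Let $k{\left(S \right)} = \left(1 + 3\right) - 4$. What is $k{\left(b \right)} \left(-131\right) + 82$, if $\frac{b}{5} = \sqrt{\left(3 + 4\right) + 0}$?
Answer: $82$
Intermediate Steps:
$b = 5 \sqrt{7}$ ($b = 5 \sqrt{\left(3 + 4\right) + 0} = 5 \sqrt{7 + 0} = 5 \sqrt{7} \approx 13.229$)
$k{\left(S \right)} = 0$ ($k{\left(S \right)} = 4 - 4 = 0$)
$k{\left(b \right)} \left(-131\right) + 82 = 0 \left(-131\right) + 82 = 0 + 82 = 82$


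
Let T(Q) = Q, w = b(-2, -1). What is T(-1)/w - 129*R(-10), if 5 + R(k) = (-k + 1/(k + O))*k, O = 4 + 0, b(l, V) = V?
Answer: 13331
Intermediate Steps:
w = -1
O = 4
R(k) = -5 + k*(1/(4 + k) - k) (R(k) = -5 + (-k + 1/(k + 4))*k = -5 + (-k + 1/(4 + k))*k = -5 + (1/(4 + k) - k)*k = -5 + k*(1/(4 + k) - k))
T(-1)/w - 129*R(-10) = -1/(-1) - 129*(-20 - 1*(-10)³ - 4*(-10) - 4*(-10)²)/(4 - 10) = -1*(-1) - 129*(-20 - 1*(-1000) + 40 - 4*100)/(-6) = 1 - (-43)*(-20 + 1000 + 40 - 400)/2 = 1 - (-43)*620/2 = 1 - 129*(-310/3) = 1 + 13330 = 13331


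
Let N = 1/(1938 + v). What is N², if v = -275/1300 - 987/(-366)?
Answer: 10061584/37886720937961 ≈ 2.6557e-7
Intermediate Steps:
v = 7883/3172 (v = -275*1/1300 - 987*(-1/366) = -11/52 + 329/122 = 7883/3172 ≈ 2.4852)
N = 3172/6155219 (N = 1/(1938 + 7883/3172) = 1/(6155219/3172) = 3172/6155219 ≈ 0.00051534)
N² = (3172/6155219)² = 10061584/37886720937961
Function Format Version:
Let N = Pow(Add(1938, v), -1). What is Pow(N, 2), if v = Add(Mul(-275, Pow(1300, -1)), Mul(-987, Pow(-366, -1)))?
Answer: Rational(10061584, 37886720937961) ≈ 2.6557e-7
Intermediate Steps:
v = Rational(7883, 3172) (v = Add(Mul(-275, Rational(1, 1300)), Mul(-987, Rational(-1, 366))) = Add(Rational(-11, 52), Rational(329, 122)) = Rational(7883, 3172) ≈ 2.4852)
N = Rational(3172, 6155219) (N = Pow(Add(1938, Rational(7883, 3172)), -1) = Pow(Rational(6155219, 3172), -1) = Rational(3172, 6155219) ≈ 0.00051534)
Pow(N, 2) = Pow(Rational(3172, 6155219), 2) = Rational(10061584, 37886720937961)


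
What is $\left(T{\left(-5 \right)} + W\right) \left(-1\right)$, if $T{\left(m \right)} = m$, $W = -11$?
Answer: $16$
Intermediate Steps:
$\left(T{\left(-5 \right)} + W\right) \left(-1\right) = \left(-5 - 11\right) \left(-1\right) = \left(-16\right) \left(-1\right) = 16$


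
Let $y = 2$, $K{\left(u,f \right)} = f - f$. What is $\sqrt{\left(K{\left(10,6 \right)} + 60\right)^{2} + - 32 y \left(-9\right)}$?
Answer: $12 \sqrt{29} \approx 64.622$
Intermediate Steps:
$K{\left(u,f \right)} = 0$
$\sqrt{\left(K{\left(10,6 \right)} + 60\right)^{2} + - 32 y \left(-9\right)} = \sqrt{\left(0 + 60\right)^{2} + \left(-32\right) 2 \left(-9\right)} = \sqrt{60^{2} - -576} = \sqrt{3600 + 576} = \sqrt{4176} = 12 \sqrt{29}$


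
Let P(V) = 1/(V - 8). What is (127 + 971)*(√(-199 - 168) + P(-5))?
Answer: -1098/13 + 1098*I*√367 ≈ -84.462 + 21035.0*I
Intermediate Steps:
P(V) = 1/(-8 + V)
(127 + 971)*(√(-199 - 168) + P(-5)) = (127 + 971)*(√(-199 - 168) + 1/(-8 - 5)) = 1098*(√(-367) + 1/(-13)) = 1098*(I*√367 - 1/13) = 1098*(-1/13 + I*√367) = -1098/13 + 1098*I*√367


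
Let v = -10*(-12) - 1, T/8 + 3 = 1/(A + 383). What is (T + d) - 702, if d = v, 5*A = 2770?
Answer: -568751/937 ≈ -606.99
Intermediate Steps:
A = 554 (A = (⅕)*2770 = 554)
T = -22480/937 (T = -24 + 8/(554 + 383) = -24 + 8/937 = -22480/937 ≈ -23.991)
v = 119 (v = 120 - 1 = 119)
d = 119
(T + d) - 702 = (-22480/937 + 119) - 702 = 89023/937 - 702 = -568751/937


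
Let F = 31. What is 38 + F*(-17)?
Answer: -489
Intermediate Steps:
38 + F*(-17) = 38 + 31*(-17) = 38 - 527 = -489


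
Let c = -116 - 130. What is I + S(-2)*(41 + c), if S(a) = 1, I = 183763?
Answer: 183558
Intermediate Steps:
c = -246
I + S(-2)*(41 + c) = 183763 + 1*(41 - 246) = 183763 + 1*(-205) = 183763 - 205 = 183558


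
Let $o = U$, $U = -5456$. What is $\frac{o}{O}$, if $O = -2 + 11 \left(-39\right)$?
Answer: $\frac{5456}{431} \approx 12.659$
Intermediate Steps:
$o = -5456$
$O = -431$ ($O = -2 - 429 = -431$)
$\frac{o}{O} = - \frac{5456}{-431} = \left(-5456\right) \left(- \frac{1}{431}\right) = \frac{5456}{431}$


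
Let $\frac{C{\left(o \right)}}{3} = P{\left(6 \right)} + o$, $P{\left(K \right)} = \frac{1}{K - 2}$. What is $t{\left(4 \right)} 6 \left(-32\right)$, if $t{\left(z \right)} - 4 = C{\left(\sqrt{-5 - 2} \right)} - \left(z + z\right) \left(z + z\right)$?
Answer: $11376 - 576 i \sqrt{7} \approx 11376.0 - 1524.0 i$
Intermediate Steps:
$P{\left(K \right)} = \frac{1}{-2 + K}$
$C{\left(o \right)} = \frac{3}{4} + 3 o$ ($C{\left(o \right)} = 3 \left(\frac{1}{-2 + 6} + o\right) = 3 \left(\frac{1}{4} + o\right) = \frac{3}{4} + 3 o$)
$t{\left(z \right)} = \frac{19}{4} - 4 z^{2} + 3 i \sqrt{7}$ ($t{\left(z \right)} = 4 - \left(- \frac{3}{4} - 3 \sqrt{-5 - 2} + \left(z + z\right) \left(z + z\right)\right) = 4 - \left(- \frac{3}{4} + 2 z 2 z - 3 i \sqrt{7}\right) = 4 - \left(- \frac{3}{4} + 4 z^{2} - 3 i \sqrt{7}\right) = 4 + \left(\frac{3}{4} - 4 z^{2} + 3 i \sqrt{7}\right) = \frac{19}{4} - 4 z^{2} + 3 i \sqrt{7}$)
$t{\left(4 \right)} 6 \left(-32\right) = \left(\frac{19}{4} - 4 \cdot 4^{2} + 3 i \sqrt{7}\right) 6 \left(-32\right) = \left(\frac{19}{4} - 64 + 3 i \sqrt{7}\right) 6 \left(-32\right) = \left(- \frac{237}{4} + 3 i \sqrt{7}\right) 6 \left(-32\right) = \left(- \frac{711}{2} + 18 i \sqrt{7}\right) \left(-32\right) = 11376 - 576 i \sqrt{7}$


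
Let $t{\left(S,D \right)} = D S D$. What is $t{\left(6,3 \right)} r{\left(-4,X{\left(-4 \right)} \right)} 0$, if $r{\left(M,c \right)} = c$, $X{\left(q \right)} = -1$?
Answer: $0$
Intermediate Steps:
$t{\left(S,D \right)} = S D^{2}$
$t{\left(6,3 \right)} r{\left(-4,X{\left(-4 \right)} \right)} 0 = 6 \cdot 3^{2} \left(-1\right) 0 = 6 \cdot 9 \left(-1\right) 0 = 54 \left(-1\right) 0 = \left(-54\right) 0 = 0$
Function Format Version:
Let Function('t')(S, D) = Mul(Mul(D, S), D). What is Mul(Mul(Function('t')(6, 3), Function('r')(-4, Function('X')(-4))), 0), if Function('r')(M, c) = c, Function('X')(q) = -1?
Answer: 0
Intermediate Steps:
Function('t')(S, D) = Mul(S, Pow(D, 2))
Mul(Mul(Function('t')(6, 3), Function('r')(-4, Function('X')(-4))), 0) = Mul(Mul(Mul(6, Pow(3, 2)), -1), 0) = Mul(Mul(Mul(6, 9), -1), 0) = Mul(Mul(54, -1), 0) = Mul(-54, 0) = 0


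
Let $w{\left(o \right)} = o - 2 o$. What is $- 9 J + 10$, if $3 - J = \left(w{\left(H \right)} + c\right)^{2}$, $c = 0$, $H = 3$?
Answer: $64$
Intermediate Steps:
$w{\left(o \right)} = - o$
$J = -6$ ($J = 3 - \left(\left(-1\right) 3 + 0\right)^{2} = 3 - \left(-3 + 0\right)^{2} = 3 - \left(-3\right)^{2} = 3 - 9 = -6$)
$- 9 J + 10 = \left(-9\right) \left(-6\right) + 10 = 54 + 10 = 64$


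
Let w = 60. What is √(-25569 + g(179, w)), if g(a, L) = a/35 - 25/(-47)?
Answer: 9*I*√854013265/1645 ≈ 159.89*I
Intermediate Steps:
g(a, L) = 25/47 + a/35 (g(a, L) = a*(1/35) - 25*(-1/47) = a/35 + 25/47 = 25/47 + a/35)
√(-25569 + g(179, w)) = √(-25569 + (25/47 + (1/35)*179)) = √(-25569 + (25/47 + 179/35)) = √(-25569 + 9288/1645) = √(-42051717/1645) = 9*I*√854013265/1645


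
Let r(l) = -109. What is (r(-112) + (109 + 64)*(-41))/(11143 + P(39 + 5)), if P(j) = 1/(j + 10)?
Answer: -388908/601723 ≈ -0.64632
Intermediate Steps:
P(j) = 1/(10 + j)
(r(-112) + (109 + 64)*(-41))/(11143 + P(39 + 5)) = (-109 + (109 + 64)*(-41))/(11143 + 1/(10 + (39 + 5))) = (-109 + 173*(-41))/(11143 + 1/(10 + 44)) = (-109 - 7093)/(11143 + 1/54) = -7202/(11143 + 1/54) = -7202/601723/54 = -7202*54/601723 = -388908/601723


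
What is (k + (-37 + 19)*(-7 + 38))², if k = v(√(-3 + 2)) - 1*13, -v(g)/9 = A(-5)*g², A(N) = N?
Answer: 379456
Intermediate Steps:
v(g) = 45*g² (v(g) = -(-45)*g² = 45*g²)
k = -58 (k = 45*(√(-3 + 2))² - 1*13 = 45*(√(-1))² - 13 = 45*I² - 13 = 45*(-1) - 13 = -45 - 13 = -58)
(k + (-37 + 19)*(-7 + 38))² = (-58 + (-37 + 19)*(-7 + 38))² = (-58 - 18*31)² = (-58 - 558)² = (-616)² = 379456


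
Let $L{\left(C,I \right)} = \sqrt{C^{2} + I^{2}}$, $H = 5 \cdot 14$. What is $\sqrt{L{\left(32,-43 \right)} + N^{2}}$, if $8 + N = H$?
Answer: $\sqrt{3844 + 13 \sqrt{17}} \approx 62.431$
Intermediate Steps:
$H = 70$
$N = 62$ ($N = -8 + 70 = 62$)
$\sqrt{L{\left(32,-43 \right)} + N^{2}} = \sqrt{\sqrt{32^{2} + \left(-43\right)^{2}} + 62^{2}} = \sqrt{\sqrt{1024 + 1849} + 3844} = \sqrt{\sqrt{2873} + 3844} = \sqrt{13 \sqrt{17} + 3844} = \sqrt{3844 + 13 \sqrt{17}}$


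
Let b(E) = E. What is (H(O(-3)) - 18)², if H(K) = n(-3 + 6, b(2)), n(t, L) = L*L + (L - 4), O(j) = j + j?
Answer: 256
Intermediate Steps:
O(j) = 2*j
n(t, L) = -4 + L + L² (n(t, L) = L² + (-4 + L) = -4 + L + L²)
H(K) = 2 (H(K) = -4 + 2 + 2² = -4 + 2 + 4 = 2)
(H(O(-3)) - 18)² = (2 - 18)² = (-16)² = 256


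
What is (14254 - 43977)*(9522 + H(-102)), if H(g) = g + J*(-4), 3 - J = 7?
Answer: -280466228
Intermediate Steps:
J = -4 (J = 3 - 1*7 = 3 - 7 = -4)
H(g) = 16 + g (H(g) = g - 4*(-4) = g + 16 = 16 + g)
(14254 - 43977)*(9522 + H(-102)) = (14254 - 43977)*(9522 + (16 - 102)) = -29723*(9522 - 86) = -29723*9436 = -280466228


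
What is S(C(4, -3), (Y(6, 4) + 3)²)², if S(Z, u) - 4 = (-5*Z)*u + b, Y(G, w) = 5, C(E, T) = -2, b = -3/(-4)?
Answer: 6651241/16 ≈ 4.1570e+5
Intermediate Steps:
b = ¾ (b = -3*(-¼) = ¾ ≈ 0.75000)
S(Z, u) = 19/4 - 5*Z*u (S(Z, u) = 4 + ((-5*Z)*u + ¾) = 4 + (-5*Z*u + ¾) = 4 + (¾ - 5*Z*u) = 19/4 - 5*Z*u)
S(C(4, -3), (Y(6, 4) + 3)²)² = (19/4 - 5*(-2)*(5 + 3)²)² = (19/4 - 5*(-2)*8²)² = (19/4 - 5*(-2)*64)² = (19/4 + 640)² = (2579/4)² = 6651241/16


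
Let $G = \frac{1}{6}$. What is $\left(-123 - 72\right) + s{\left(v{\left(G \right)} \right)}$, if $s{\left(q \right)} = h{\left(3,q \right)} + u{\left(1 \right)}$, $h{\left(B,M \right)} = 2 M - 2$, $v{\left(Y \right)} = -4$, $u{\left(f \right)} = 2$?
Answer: $-203$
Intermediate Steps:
$G = \frac{1}{6} \approx 0.16667$
$h{\left(B,M \right)} = -2 + 2 M$
$s{\left(q \right)} = 2 q$ ($s{\left(q \right)} = \left(-2 + 2 q\right) + 2 = 2 q$)
$\left(-123 - 72\right) + s{\left(v{\left(G \right)} \right)} = \left(-123 - 72\right) + 2 \left(-4\right) = -195 - 8 = -203$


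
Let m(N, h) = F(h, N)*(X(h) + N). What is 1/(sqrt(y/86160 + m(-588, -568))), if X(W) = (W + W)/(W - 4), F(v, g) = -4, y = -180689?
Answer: 4*sqrt(22219931998851015)/28854993473 ≈ 0.020664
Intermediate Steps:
X(W) = 2*W/(-4 + W) (X(W) = (2*W)/(-4 + W) = 2*W/(-4 + W))
m(N, h) = -4*N - 8*h/(-4 + h) (m(N, h) = -4*(2*h/(-4 + h) + N) = -4*(N + 2*h/(-4 + h)) = -4*N - 8*h/(-4 + h))
1/(sqrt(y/86160 + m(-588, -568))) = 1/(sqrt(-180689/86160 + 4*(-2*(-568) - 1*(-588)*(-4 - 568))/(-4 - 568))) = 1/(sqrt(-180689*1/86160 + 4*(1136 - 1*(-588)*(-572))/(-572))) = 1/(sqrt(-180689/86160 + 4*(-1/572)*(1136 - 336336))) = 1/(sqrt(-180689/86160 + 4*(-1/572)*(-335200))) = 1/(sqrt(-180689/86160 + 335200/143)) = 1/(sqrt(28854993473/12320880)) = 1/(sqrt(22219931998851015)/3080220) = 4*sqrt(22219931998851015)/28854993473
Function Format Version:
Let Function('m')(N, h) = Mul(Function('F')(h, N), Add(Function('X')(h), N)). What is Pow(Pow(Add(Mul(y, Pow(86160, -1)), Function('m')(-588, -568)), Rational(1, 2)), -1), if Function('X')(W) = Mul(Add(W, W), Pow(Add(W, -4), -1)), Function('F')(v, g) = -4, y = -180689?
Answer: Mul(Rational(4, 28854993473), Pow(22219931998851015, Rational(1, 2))) ≈ 0.020664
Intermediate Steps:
Function('X')(W) = Mul(2, W, Pow(Add(-4, W), -1)) (Function('X')(W) = Mul(Mul(2, W), Pow(Add(-4, W), -1)) = Mul(2, W, Pow(Add(-4, W), -1)))
Function('m')(N, h) = Add(Mul(-4, N), Mul(-8, h, Pow(Add(-4, h), -1))) (Function('m')(N, h) = Mul(-4, Add(Mul(2, h, Pow(Add(-4, h), -1)), N)) = Mul(-4, Add(N, Mul(2, h, Pow(Add(-4, h), -1)))) = Add(Mul(-4, N), Mul(-8, h, Pow(Add(-4, h), -1))))
Pow(Pow(Add(Mul(y, Pow(86160, -1)), Function('m')(-588, -568)), Rational(1, 2)), -1) = Pow(Pow(Add(Mul(-180689, Pow(86160, -1)), Mul(4, Pow(Add(-4, -568), -1), Add(Mul(-2, -568), Mul(-1, -588, Add(-4, -568))))), Rational(1, 2)), -1) = Pow(Pow(Add(Mul(-180689, Rational(1, 86160)), Mul(4, Pow(-572, -1), Add(1136, Mul(-1, -588, -572)))), Rational(1, 2)), -1) = Pow(Pow(Add(Rational(-180689, 86160), Mul(4, Rational(-1, 572), Add(1136, -336336))), Rational(1, 2)), -1) = Pow(Pow(Add(Rational(-180689, 86160), Mul(4, Rational(-1, 572), -335200)), Rational(1, 2)), -1) = Pow(Pow(Add(Rational(-180689, 86160), Rational(335200, 143)), Rational(1, 2)), -1) = Pow(Pow(Rational(28854993473, 12320880), Rational(1, 2)), -1) = Pow(Mul(Rational(1, 3080220), Pow(22219931998851015, Rational(1, 2))), -1) = Mul(Rational(4, 28854993473), Pow(22219931998851015, Rational(1, 2)))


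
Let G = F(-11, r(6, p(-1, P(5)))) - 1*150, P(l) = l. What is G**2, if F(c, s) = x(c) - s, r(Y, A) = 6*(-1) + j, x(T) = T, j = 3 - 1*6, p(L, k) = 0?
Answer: 23104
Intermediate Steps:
j = -3 (j = 3 - 6 = -3)
r(Y, A) = -9 (r(Y, A) = 6*(-1) - 3 = -6 - 3 = -9)
F(c, s) = c - s
G = -152 (G = (-11 - 1*(-9)) - 1*150 = (-11 + 9) - 150 = -2 - 150 = -152)
G**2 = (-152)**2 = 23104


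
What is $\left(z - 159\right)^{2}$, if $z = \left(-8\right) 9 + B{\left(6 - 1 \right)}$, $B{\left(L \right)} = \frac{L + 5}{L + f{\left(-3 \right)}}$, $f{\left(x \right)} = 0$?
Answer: $52441$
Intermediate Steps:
$B{\left(L \right)} = \frac{5 + L}{L}$ ($B{\left(L \right)} = \frac{L + 5}{L + 0} = \frac{5 + L}{L}$)
$z = -70$ ($z = \left(-8\right) 9 + \frac{5 + \left(6 - 1\right)}{6 - 1} = -72 + \frac{5 + 5}{5} = -72 + \frac{1}{5} \cdot 10 = -72 + 2 = -70$)
$\left(z - 159\right)^{2} = \left(-70 - 159\right)^{2} = \left(-229\right)^{2} = 52441$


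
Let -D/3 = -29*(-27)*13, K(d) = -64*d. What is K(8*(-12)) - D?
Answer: 36681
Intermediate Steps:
D = -30537 (D = -3*(-29*(-27))*13 = -2349*13 = -3*10179 = -30537)
K(8*(-12)) - D = -512*(-12) - 1*(-30537) = -64*(-96) + 30537 = 6144 + 30537 = 36681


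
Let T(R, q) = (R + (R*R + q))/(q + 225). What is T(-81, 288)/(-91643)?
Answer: -752/5223651 ≈ -0.00014396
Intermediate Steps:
T(R, q) = (R + q + R²)/(225 + q) (T(R, q) = (R + (R² + q))/(225 + q) = (R + (q + R²))/(225 + q) = (R + q + R²)/(225 + q))
T(-81, 288)/(-91643) = ((-81 + 288 + (-81)²)/(225 + 288))/(-91643) = ((-81 + 288 + 6561)/513)*(-1/91643) = ((1/513)*6768)*(-1/91643) = (752/57)*(-1/91643) = -752/5223651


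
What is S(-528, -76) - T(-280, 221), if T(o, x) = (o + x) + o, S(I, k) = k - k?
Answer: 339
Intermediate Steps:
S(I, k) = 0
T(o, x) = x + 2*o
S(-528, -76) - T(-280, 221) = 0 - (221 + 2*(-280)) = 0 - (221 - 560) = 0 - 1*(-339) = 0 + 339 = 339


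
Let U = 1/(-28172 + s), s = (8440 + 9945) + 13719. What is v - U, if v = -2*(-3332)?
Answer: 26202847/3932 ≈ 6664.0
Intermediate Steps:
s = 32104 (s = 18385 + 13719 = 32104)
U = 1/3932 (U = 1/(-28172 + 32104) = 1/3932 ≈ 0.00025432)
v = 6664
v - U = 6664 - 1*1/3932 = 6664 - 1/3932 = 26202847/3932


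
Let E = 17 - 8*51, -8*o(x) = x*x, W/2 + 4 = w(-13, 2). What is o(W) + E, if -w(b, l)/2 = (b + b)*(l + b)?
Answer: -166279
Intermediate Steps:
w(b, l) = -4*b*(b + l) (w(b, l) = -2*(b + b)*(l + b) = -2*2*b*(b + l) = -4*b*(b + l))
W = -1152 (W = -8 + 2*(-4*(-13)*(-13 + 2)) = -8 + 2*(-4*(-13)*(-11)) = -8 + 2*(-572) = -8 - 1144 = -1152)
o(x) = -x²/8 (o(x) = -x*x/8 = -x²/8)
E = -391 (E = 17 - 408 = -391)
o(W) + E = -⅛*(-1152)² - 391 = -⅛*1327104 - 391 = -165888 - 391 = -166279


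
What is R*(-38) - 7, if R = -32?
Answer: 1209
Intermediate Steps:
R*(-38) - 7 = -32*(-38) - 7 = 1216 - 7 = 1209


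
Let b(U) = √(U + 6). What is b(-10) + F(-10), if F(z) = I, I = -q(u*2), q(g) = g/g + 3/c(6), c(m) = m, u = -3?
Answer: -3/2 + 2*I ≈ -1.5 + 2.0*I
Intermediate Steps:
b(U) = √(6 + U)
q(g) = 3/2 (q(g) = g/g + 3/6 = 1 + 3*(⅙) = 1 + ½ = 3/2)
I = -3/2 (I = -1*3/2 = -3/2 ≈ -1.5000)
F(z) = -3/2
b(-10) + F(-10) = √(6 - 10) - 3/2 = √(-4) - 3/2 = 2*I - 3/2 = -3/2 + 2*I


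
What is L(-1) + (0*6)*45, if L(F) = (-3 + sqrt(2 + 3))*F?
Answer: 3 - sqrt(5) ≈ 0.76393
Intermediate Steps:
L(F) = F*(-3 + sqrt(5)) (L(F) = (-3 + sqrt(5))*F = F*(-3 + sqrt(5)))
L(-1) + (0*6)*45 = -(-3 + sqrt(5)) + (0*6)*45 = (3 - sqrt(5)) + 0*45 = (3 - sqrt(5)) + 0 = 3 - sqrt(5)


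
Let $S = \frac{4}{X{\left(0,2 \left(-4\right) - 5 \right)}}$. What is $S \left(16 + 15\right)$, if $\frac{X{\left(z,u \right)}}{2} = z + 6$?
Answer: $\frac{31}{3} \approx 10.333$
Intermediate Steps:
$X{\left(z,u \right)} = 12 + 2 z$ ($X{\left(z,u \right)} = 2 \left(z + 6\right) = 2 \left(6 + z\right) = 12 + 2 z$)
$S = \frac{1}{3}$ ($S = \frac{4}{12 + 2 \cdot 0} = \frac{4}{12 + 0} = \frac{4}{12} = 4 \cdot \frac{1}{12} = \frac{1}{3} \approx 0.33333$)
$S \left(16 + 15\right) = \frac{16 + 15}{3} = \frac{1}{3} \cdot 31 = \frac{31}{3}$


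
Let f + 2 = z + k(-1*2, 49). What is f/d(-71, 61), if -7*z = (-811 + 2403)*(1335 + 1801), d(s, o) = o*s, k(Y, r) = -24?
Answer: 713242/4331 ≈ 164.68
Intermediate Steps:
z = -713216 (z = -(-811 + 2403)*(1335 + 1801)/7 = -1592*3136/7 = -1/7*4992512 = -713216)
f = -713242 (f = -2 + (-713216 - 24) = -2 - 713240 = -713242)
f/d(-71, 61) = -713242/(61*(-71)) = -713242/(-4331) = -713242*(-1/4331) = 713242/4331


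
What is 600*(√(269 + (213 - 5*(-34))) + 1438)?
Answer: 862800 + 1200*√163 ≈ 8.7812e+5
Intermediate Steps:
600*(√(269 + (213 - 5*(-34))) + 1438) = 600*(√(269 + (213 - 1*(-170))) + 1438) = 600*(√(269 + (213 + 170)) + 1438) = 600*(√(269 + 383) + 1438) = 600*(√652 + 1438) = 600*(2*√163 + 1438) = 600*(1438 + 2*√163) = 862800 + 1200*√163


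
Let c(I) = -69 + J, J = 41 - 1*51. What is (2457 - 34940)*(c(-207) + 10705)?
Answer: -345164358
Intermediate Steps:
J = -10 (J = 41 - 51 = -10)
c(I) = -79 (c(I) = -69 - 10 = -79)
(2457 - 34940)*(c(-207) + 10705) = (2457 - 34940)*(-79 + 10705) = -32483*10626 = -345164358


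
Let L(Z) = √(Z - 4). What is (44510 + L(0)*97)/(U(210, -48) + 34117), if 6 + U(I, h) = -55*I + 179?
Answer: 4451/2274 + 97*I/11370 ≈ 1.9573 + 0.0085312*I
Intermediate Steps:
U(I, h) = 173 - 55*I (U(I, h) = -6 + (-55*I + 179) = -6 + (179 - 55*I) = 173 - 55*I)
L(Z) = √(-4 + Z)
(44510 + L(0)*97)/(U(210, -48) + 34117) = (44510 + √(-4 + 0)*97)/((173 - 55*210) + 34117) = (44510 + √(-4)*97)/((173 - 11550) + 34117) = (44510 + (2*I)*97)/(-11377 + 34117) = (44510 + 194*I)/22740 = (44510 + 194*I)*(1/22740) = 4451/2274 + 97*I/11370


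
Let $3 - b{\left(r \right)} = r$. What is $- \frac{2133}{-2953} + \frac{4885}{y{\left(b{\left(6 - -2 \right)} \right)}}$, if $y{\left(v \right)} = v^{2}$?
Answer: $\frac{2895746}{14765} \approx 196.12$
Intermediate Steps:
$b{\left(r \right)} = 3 - r$
$- \frac{2133}{-2953} + \frac{4885}{y{\left(b{\left(6 - -2 \right)} \right)}} = - \frac{2133}{-2953} + \frac{4885}{\left(3 - \left(6 - -2\right)\right)^{2}} = \left(-2133\right) \left(- \frac{1}{2953}\right) + \frac{4885}{\left(3 - \left(6 + 2\right)\right)^{2}} = \frac{2133}{2953} + \frac{4885}{\left(3 - 8\right)^{2}} = \frac{2133}{2953} + \frac{4885}{\left(-5\right)^{2}} = \frac{2133}{2953} + \frac{4885}{25} = \frac{2133}{2953} + 4885 \cdot \frac{1}{25} = \frac{2133}{2953} + \frac{977}{5} = \frac{2895746}{14765}$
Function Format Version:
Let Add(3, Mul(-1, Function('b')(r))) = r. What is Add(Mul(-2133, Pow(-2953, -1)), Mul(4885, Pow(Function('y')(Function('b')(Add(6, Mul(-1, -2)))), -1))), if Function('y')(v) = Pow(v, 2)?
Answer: Rational(2895746, 14765) ≈ 196.12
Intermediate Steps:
Function('b')(r) = Add(3, Mul(-1, r))
Add(Mul(-2133, Pow(-2953, -1)), Mul(4885, Pow(Function('y')(Function('b')(Add(6, Mul(-1, -2)))), -1))) = Add(Mul(-2133, Pow(-2953, -1)), Mul(4885, Pow(Pow(Add(3, Mul(-1, Add(6, Mul(-1, -2)))), 2), -1))) = Add(Mul(-2133, Rational(-1, 2953)), Mul(4885, Pow(Pow(Add(3, Mul(-1, Add(6, 2))), 2), -1))) = Add(Rational(2133, 2953), Mul(4885, Pow(Pow(Add(3, Mul(-1, 8)), 2), -1))) = Add(Rational(2133, 2953), Mul(4885, Pow(Pow(Add(3, -8), 2), -1))) = Add(Rational(2133, 2953), Mul(4885, Pow(Pow(-5, 2), -1))) = Add(Rational(2133, 2953), Mul(4885, Pow(25, -1))) = Add(Rational(2133, 2953), Mul(4885, Rational(1, 25))) = Add(Rational(2133, 2953), Rational(977, 5)) = Rational(2895746, 14765)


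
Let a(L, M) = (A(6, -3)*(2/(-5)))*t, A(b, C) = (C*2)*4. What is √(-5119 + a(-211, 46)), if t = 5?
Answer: I*√5071 ≈ 71.211*I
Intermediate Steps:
A(b, C) = 8*C (A(b, C) = (2*C)*4 = 8*C)
a(L, M) = 48 (a(L, M) = ((8*(-3))*(2/(-5)))*5 = -48*(-1)/5*5 = -24*(-⅖)*5 = (48/5)*5 = 48)
√(-5119 + a(-211, 46)) = √(-5119 + 48) = √(-5071) = I*√5071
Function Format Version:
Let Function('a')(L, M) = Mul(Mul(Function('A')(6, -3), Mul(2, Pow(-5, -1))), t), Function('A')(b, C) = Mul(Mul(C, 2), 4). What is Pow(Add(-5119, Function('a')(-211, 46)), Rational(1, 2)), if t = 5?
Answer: Mul(I, Pow(5071, Rational(1, 2))) ≈ Mul(71.211, I)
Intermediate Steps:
Function('A')(b, C) = Mul(8, C) (Function('A')(b, C) = Mul(Mul(2, C), 4) = Mul(8, C))
Function('a')(L, M) = 48 (Function('a')(L, M) = Mul(Mul(Mul(8, -3), Mul(2, Pow(-5, -1))), 5) = Mul(Mul(-24, Mul(2, Rational(-1, 5))), 5) = Mul(Mul(-24, Rational(-2, 5)), 5) = Mul(Rational(48, 5), 5) = 48)
Pow(Add(-5119, Function('a')(-211, 46)), Rational(1, 2)) = Pow(Add(-5119, 48), Rational(1, 2)) = Pow(-5071, Rational(1, 2)) = Mul(I, Pow(5071, Rational(1, 2)))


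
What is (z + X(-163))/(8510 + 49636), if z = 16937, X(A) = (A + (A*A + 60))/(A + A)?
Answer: 1373749/4738899 ≈ 0.28989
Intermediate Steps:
X(A) = (60 + A + A²)/(2*A) (X(A) = (A + (A² + 60))/((2*A)) = (A + (60 + A²))*(1/(2*A)) = (60 + A + A²)*(1/(2*A)) = (60 + A + A²)/(2*A))
(z + X(-163))/(8510 + 49636) = (16937 + (½)*(60 - 163*(1 - 163))/(-163))/(8510 + 49636) = (16937 + (½)*(-1/163)*(60 - 163*(-162)))/58146 = (16937 + (½)*(-1/163)*(60 + 26406))*(1/58146) = (16937 + (½)*(-1/163)*26466)*(1/58146) = (16937 - 13233/163)*(1/58146) = (2747498/163)*(1/58146) = 1373749/4738899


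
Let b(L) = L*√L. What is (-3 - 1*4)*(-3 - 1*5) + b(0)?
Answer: 56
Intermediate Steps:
b(L) = L^(3/2)
(-3 - 1*4)*(-3 - 1*5) + b(0) = (-3 - 1*4)*(-3 - 1*5) + 0^(3/2) = (-3 - 4)*(-3 - 5) + 0 = -7*(-8) + 0 = 56 + 0 = 56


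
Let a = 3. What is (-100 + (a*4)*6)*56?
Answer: -1568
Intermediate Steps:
(-100 + (a*4)*6)*56 = (-100 + (3*4)*6)*56 = (-100 + 12*6)*56 = (-100 + 72)*56 = -28*56 = -1568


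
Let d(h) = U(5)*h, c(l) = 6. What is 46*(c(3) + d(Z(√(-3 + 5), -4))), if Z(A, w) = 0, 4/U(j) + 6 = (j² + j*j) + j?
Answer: 276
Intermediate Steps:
U(j) = 4/(-6 + j + 2*j²) (U(j) = 4/(-6 + ((j² + j*j) + j)) = 4/(-6 + ((j² + j²) + j)) = 4/(-6 + (2*j² + j)) = 4/(-6 + (j + 2*j²)) = 4/(-6 + j + 2*j²))
d(h) = 4*h/49 (d(h) = (4/(-6 + 5 + 2*5²))*h = (4/(-6 + 5 + 2*25))*h = (4/(-6 + 5 + 50))*h = (4/49)*h = (4*(1/49))*h = 4*h/49)
46*(c(3) + d(Z(√(-3 + 5), -4))) = 46*(6 + (4/49)*0) = 46*(6 + 0) = 46*6 = 276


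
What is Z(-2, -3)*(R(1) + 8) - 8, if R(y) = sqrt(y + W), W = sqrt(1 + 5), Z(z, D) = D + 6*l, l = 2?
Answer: 64 + 9*sqrt(1 + sqrt(6)) ≈ 80.716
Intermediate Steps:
Z(z, D) = 12 + D (Z(z, D) = D + 6*2 = D + 12 = 12 + D)
W = sqrt(6) ≈ 2.4495
R(y) = sqrt(y + sqrt(6))
Z(-2, -3)*(R(1) + 8) - 8 = (12 - 3)*(sqrt(1 + sqrt(6)) + 8) - 8 = 9*(8 + sqrt(1 + sqrt(6))) - 8 = (72 + 9*sqrt(1 + sqrt(6))) - 8 = 64 + 9*sqrt(1 + sqrt(6))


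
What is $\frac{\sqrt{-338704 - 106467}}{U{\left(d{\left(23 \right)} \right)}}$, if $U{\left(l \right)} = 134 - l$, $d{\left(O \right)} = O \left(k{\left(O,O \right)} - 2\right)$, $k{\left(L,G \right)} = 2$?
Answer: $\frac{i \sqrt{445171}}{134} \approx 4.9792 i$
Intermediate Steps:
$d{\left(O \right)} = 0$ ($d{\left(O \right)} = O \left(2 - 2\right) = O 0 = 0$)
$\frac{\sqrt{-338704 - 106467}}{U{\left(d{\left(23 \right)} \right)}} = \frac{\sqrt{-338704 - 106467}}{134 - 0} = \frac{\sqrt{-445171}}{134 + 0} = \frac{i \sqrt{445171}}{134}$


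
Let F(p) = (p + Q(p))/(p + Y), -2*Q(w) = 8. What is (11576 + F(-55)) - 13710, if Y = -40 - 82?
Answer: -6401/3 ≈ -2133.7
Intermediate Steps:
Q(w) = -4 (Q(w) = -½*8 = -4)
Y = -122
F(p) = (-4 + p)/(-122 + p) (F(p) = (p - 4)/(p - 122) = (-4 + p)/(-122 + p))
(11576 + F(-55)) - 13710 = (11576 + (-4 - 55)/(-122 - 55)) - 13710 = (11576 - 59/(-177)) - 13710 = (11576 - 1/177*(-59)) - 13710 = (11576 + ⅓) - 13710 = 34729/3 - 13710 = -6401/3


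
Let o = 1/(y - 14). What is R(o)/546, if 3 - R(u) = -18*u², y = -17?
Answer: 967/174902 ≈ 0.0055288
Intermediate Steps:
o = -1/31 (o = 1/(-17 - 14) = 1/(-31) = -1/31 ≈ -0.032258)
R(u) = 3 + 18*u² (R(u) = 3 - (-18)*u² = 3 + 18*u²)
R(o)/546 = (3 + 18*(-1/31)²)/546 = (3 + 18*(1/961))*(1/546) = (3 + 18/961)*(1/546) = (2901/961)*(1/546) = 967/174902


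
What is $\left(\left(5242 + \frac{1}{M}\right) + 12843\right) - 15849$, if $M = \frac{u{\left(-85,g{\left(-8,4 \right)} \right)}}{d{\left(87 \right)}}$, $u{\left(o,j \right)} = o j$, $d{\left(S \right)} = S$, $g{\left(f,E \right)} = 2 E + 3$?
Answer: $\frac{2090573}{935} \approx 2235.9$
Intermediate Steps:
$g{\left(f,E \right)} = 3 + 2 E$
$u{\left(o,j \right)} = j o$
$M = - \frac{935}{87}$ ($M = \frac{\left(3 + 2 \cdot 4\right) \left(-85\right)}{87} = \left(3 + 8\right) \left(-85\right) \frac{1}{87} = 11 \left(-85\right) \frac{1}{87} = \left(-935\right) \frac{1}{87} = - \frac{935}{87} \approx -10.747$)
$\left(\left(5242 + \frac{1}{M}\right) + 12843\right) - 15849 = \left(\left(5242 + \frac{1}{- \frac{935}{87}}\right) + 12843\right) - 15849 = \left(\left(5242 - \frac{87}{935}\right) + 12843\right) - 15849 = \left(\frac{4901183}{935} + 12843\right) - 15849 = \frac{16909388}{935} - 15849 = \frac{2090573}{935}$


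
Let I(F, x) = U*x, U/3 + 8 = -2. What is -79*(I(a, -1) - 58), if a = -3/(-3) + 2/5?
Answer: 2212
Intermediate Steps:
U = -30 (U = -24 + 3*(-2) = -24 - 6 = -30)
a = 7/5 (a = -3*(-1/3) + 2*(1/5) = 1 + 2/5 = 7/5 ≈ 1.4000)
I(F, x) = -30*x
-79*(I(a, -1) - 58) = -79*(-30*(-1) - 58) = -79*(30 - 58) = -79*(-28) = 2212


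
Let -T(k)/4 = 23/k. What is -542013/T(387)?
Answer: 209759031/92 ≈ 2.2800e+6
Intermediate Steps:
T(k) = -92/k
-542013/T(387) = -542013/((-92/387)) = -542013/((-92*1/387)) = -542013/(-92/387) = -542013*(-387/92) = 209759031/92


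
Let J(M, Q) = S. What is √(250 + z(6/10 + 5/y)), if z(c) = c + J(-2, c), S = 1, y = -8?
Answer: √100390/20 ≈ 15.842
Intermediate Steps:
J(M, Q) = 1
z(c) = 1 + c (z(c) = c + 1 = 1 + c)
√(250 + z(6/10 + 5/y)) = √(250 + (1 + (6/10 + 5/(-8)))) = √(250 + (1 + (6*(⅒) + 5*(-⅛)))) = √(250 + (1 + (⅗ - 5/8))) = √(250 + (1 - 1/40)) = √(250 + 39/40) = √(10039/40) = √100390/20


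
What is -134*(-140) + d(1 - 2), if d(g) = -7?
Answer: 18753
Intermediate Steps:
-134*(-140) + d(1 - 2) = -134*(-140) - 7 = 18760 - 7 = 18753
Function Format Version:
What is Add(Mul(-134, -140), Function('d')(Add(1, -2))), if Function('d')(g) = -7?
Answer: 18753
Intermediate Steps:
Add(Mul(-134, -140), Function('d')(Add(1, -2))) = Add(Mul(-134, -140), -7) = Add(18760, -7) = 18753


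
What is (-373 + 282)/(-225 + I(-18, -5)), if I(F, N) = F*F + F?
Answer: -91/81 ≈ -1.1235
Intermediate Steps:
I(F, N) = F + F² (I(F, N) = F² + F = F + F²)
(-373 + 282)/(-225 + I(-18, -5)) = (-373 + 282)/(-225 - 18*(1 - 18)) = -91/(-225 - 18*(-17)) = -91/(-225 + 306) = -91/81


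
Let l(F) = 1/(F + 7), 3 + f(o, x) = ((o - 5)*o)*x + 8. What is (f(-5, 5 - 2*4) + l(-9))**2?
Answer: 84681/4 ≈ 21170.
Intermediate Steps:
f(o, x) = 5 + o*x*(-5 + o) (f(o, x) = -3 + (((o - 5)*o)*x + 8) = -3 + (((-5 + o)*o)*x + 8) = -3 + ((o*(-5 + o))*x + 8) = -3 + (o*x*(-5 + o) + 8) = -3 + (8 + o*x*(-5 + o)) = 5 + o*x*(-5 + o))
l(F) = 1/(7 + F)
(f(-5, 5 - 2*4) + l(-9))**2 = ((5 + (5 - 2*4)*(-5)**2 - 5*(-5)*(5 - 2*4)) + 1/(7 - 9))**2 = ((5 + (5 - 8)*25 - 5*(-5)*(5 - 8)) + 1/(-2))**2 = ((5 - 3*25 - 5*(-5)*(-3)) - 1/2)**2 = ((5 - 75 - 75) - 1/2)**2 = (-145 - 1/2)**2 = (-291/2)**2 = 84681/4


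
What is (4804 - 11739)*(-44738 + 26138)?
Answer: 128991000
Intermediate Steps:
(4804 - 11739)*(-44738 + 26138) = -6935*(-18600) = 128991000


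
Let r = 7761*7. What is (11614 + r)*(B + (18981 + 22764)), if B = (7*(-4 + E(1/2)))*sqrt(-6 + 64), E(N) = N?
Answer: 2752707045 - 3231109*sqrt(58)/2 ≈ 2.7404e+9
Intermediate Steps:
r = 54327
B = -49*sqrt(58)/2 (B = (7*(-4 + 1/2))*sqrt(-6 + 64) = (7*(-4 + 1/2))*sqrt(58) = (7*(-7/2))*sqrt(58) = -49*sqrt(58)/2 ≈ -186.59)
(11614 + r)*(B + (18981 + 22764)) = (11614 + 54327)*(-49*sqrt(58)/2 + (18981 + 22764)) = 65941*(-49*sqrt(58)/2 + 41745) = 65941*(41745 - 49*sqrt(58)/2) = 2752707045 - 3231109*sqrt(58)/2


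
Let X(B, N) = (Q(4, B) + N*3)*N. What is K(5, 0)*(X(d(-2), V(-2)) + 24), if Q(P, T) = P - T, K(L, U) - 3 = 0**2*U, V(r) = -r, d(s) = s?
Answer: 144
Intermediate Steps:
K(L, U) = 3 (K(L, U) = 3 + 0**2*U = 3 + 0*U = 3 + 0 = 3)
X(B, N) = N*(4 - B + 3*N) (X(B, N) = ((4 - B) + N*3)*N = ((4 - B) + 3*N)*N = (4 - B + 3*N)*N = N*(4 - B + 3*N))
K(5, 0)*(X(d(-2), V(-2)) + 24) = 3*((-1*(-2))*(4 - 1*(-2) + 3*(-1*(-2))) + 24) = 3*(2*(4 + 2 + 3*2) + 24) = 3*(2*(4 + 2 + 6) + 24) = 3*(2*12 + 24) = 3*(24 + 24) = 3*48 = 144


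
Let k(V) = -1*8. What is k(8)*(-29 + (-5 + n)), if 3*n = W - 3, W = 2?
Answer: 824/3 ≈ 274.67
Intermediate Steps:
k(V) = -8
n = -1/3 (n = (2 - 3)/3 = (1/3)*(-1) = -1/3 ≈ -0.33333)
k(8)*(-29 + (-5 + n)) = -8*(-29 + (-5 - 1/3)) = -8*(-29 - 16/3) = -8*(-103/3) = 824/3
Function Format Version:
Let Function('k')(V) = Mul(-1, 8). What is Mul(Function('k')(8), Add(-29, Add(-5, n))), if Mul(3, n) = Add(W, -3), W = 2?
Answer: Rational(824, 3) ≈ 274.67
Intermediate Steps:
Function('k')(V) = -8
n = Rational(-1, 3) (n = Mul(Rational(1, 3), Add(2, -3)) = Mul(Rational(1, 3), -1) = Rational(-1, 3) ≈ -0.33333)
Mul(Function('k')(8), Add(-29, Add(-5, n))) = Mul(-8, Add(-29, Add(-5, Rational(-1, 3)))) = Mul(-8, Add(-29, Rational(-16, 3))) = Mul(-8, Rational(-103, 3)) = Rational(824, 3)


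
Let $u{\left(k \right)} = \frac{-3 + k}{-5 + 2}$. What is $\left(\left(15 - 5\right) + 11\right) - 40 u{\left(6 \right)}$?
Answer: $61$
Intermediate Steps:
$u{\left(k \right)} = 1 - \frac{k}{3}$ ($u{\left(k \right)} = \frac{-3 + k}{-3} = \left(-3 + k\right) \left(- \frac{1}{3}\right) = 1 - \frac{k}{3}$)
$\left(\left(15 - 5\right) + 11\right) - 40 u{\left(6 \right)} = \left(\left(15 - 5\right) + 11\right) - 40 \left(1 - 2\right) = \left(10 + 11\right) - 40 \left(1 - 2\right) = 21 - -40 = 21 + 40 = 61$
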